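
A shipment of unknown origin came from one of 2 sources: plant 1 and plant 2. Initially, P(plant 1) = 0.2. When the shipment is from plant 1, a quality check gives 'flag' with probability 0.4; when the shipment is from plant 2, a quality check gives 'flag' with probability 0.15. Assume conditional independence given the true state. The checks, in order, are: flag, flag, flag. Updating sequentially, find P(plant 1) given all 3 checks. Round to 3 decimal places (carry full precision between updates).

After 'flag': P(plant 1) = 0.4·0.2000 / (0.4·0.2000 + 0.15·0.8000) ≈ 0.4000
After 'flag': P(plant 1) = 0.4·0.4000 / (0.4·0.4000 + 0.15·0.6000) ≈ 0.6400
After 'flag': P(plant 1) = 0.4·0.6400 / (0.4·0.6400 + 0.15·0.3600) ≈ 0.8258

0.826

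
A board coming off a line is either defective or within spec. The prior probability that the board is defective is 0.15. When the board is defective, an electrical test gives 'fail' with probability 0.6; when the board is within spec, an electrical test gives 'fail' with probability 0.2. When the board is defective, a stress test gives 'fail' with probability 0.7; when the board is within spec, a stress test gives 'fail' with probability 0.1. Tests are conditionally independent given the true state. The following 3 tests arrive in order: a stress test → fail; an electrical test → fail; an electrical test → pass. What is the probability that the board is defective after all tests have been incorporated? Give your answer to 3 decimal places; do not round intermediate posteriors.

0.649

After a stress test='fail': P(defective) = 0.7·0.1500 / (0.7·0.1500 + 0.1·0.8500) ≈ 0.5526
After an electrical test='fail': P(defective) = 0.6·0.5526 / (0.6·0.5526 + 0.2·0.4474) ≈ 0.7875
After an electrical test='pass': P(defective) = 0.4·0.7875 / (0.4·0.7875 + 0.8·0.2125) ≈ 0.6495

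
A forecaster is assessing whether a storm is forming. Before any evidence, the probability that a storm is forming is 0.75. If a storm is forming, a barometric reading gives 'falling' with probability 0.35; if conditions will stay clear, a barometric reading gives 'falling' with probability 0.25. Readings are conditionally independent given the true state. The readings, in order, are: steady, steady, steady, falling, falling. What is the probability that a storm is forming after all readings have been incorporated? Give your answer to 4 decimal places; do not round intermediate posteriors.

Each posterior becomes the prior for the next update.
After 'steady': P(storm) = 0.65·0.7500 / (0.65·0.7500 + 0.75·0.2500) ≈ 0.7222
After 'steady': P(storm) = 0.65·0.7222 / (0.65·0.7222 + 0.75·0.2778) ≈ 0.6926
After 'steady': P(storm) = 0.65·0.6926 / (0.65·0.6926 + 0.75·0.3074) ≈ 0.6613
After 'falling': P(storm) = 0.35·0.6613 / (0.35·0.6613 + 0.25·0.3387) ≈ 0.7322
After 'falling': P(storm) = 0.35·0.7322 / (0.35·0.7322 + 0.25·0.2678) ≈ 0.7929

0.7929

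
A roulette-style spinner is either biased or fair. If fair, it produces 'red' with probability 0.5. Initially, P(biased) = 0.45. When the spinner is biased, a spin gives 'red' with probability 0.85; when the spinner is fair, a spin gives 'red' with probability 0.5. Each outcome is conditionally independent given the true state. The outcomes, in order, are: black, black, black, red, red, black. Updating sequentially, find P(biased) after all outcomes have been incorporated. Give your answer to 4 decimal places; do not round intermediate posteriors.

After 'black': P(biased) = 0.15·0.4500 / (0.15·0.4500 + 0.5·0.5500) ≈ 0.1971
After 'black': P(biased) = 0.15·0.1971 / (0.15·0.1971 + 0.5·0.8029) ≈ 0.0686
After 'black': P(biased) = 0.15·0.0686 / (0.15·0.0686 + 0.5·0.9314) ≈ 0.0216
After 'red': P(biased) = 0.85·0.0216 / (0.85·0.0216 + 0.5·0.9784) ≈ 0.0362
After 'red': P(biased) = 0.85·0.0362 / (0.85·0.0362 + 0.5·0.9638) ≈ 0.0600
After 'black': P(biased) = 0.15·0.0600 / (0.15·0.0600 + 0.5·0.9400) ≈ 0.0188

0.0188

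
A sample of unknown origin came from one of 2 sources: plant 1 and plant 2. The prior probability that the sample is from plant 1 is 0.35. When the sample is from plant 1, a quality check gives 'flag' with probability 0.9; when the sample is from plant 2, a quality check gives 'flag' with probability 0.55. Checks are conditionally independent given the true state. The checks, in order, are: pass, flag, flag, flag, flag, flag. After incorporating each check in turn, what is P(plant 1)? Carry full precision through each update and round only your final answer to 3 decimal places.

0.584

After 'pass': P(plant 1) = 0.1·0.3500 / (0.1·0.3500 + 0.45·0.6500) ≈ 0.1069
After 'flag': P(plant 1) = 0.9·0.1069 / (0.9·0.1069 + 0.55·0.8931) ≈ 0.1637
After 'flag': P(plant 1) = 0.9·0.1637 / (0.9·0.1637 + 0.55·0.8363) ≈ 0.2427
After 'flag': P(plant 1) = 0.9·0.2427 / (0.9·0.2427 + 0.55·0.7573) ≈ 0.3440
After 'flag': P(plant 1) = 0.9·0.3440 / (0.9·0.3440 + 0.55·0.6560) ≈ 0.4618
After 'flag': P(plant 1) = 0.9·0.4618 / (0.9·0.4618 + 0.55·0.5382) ≈ 0.5840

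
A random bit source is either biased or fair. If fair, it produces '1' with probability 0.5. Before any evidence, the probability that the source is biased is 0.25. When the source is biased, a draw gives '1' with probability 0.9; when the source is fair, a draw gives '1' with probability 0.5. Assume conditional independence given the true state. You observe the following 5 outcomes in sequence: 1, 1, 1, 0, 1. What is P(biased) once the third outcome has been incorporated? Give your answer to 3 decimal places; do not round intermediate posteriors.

After '1': P(biased) = 0.9·0.2500 / (0.9·0.2500 + 0.5·0.7500) ≈ 0.3750
After '1': P(biased) = 0.9·0.3750 / (0.9·0.3750 + 0.5·0.6250) ≈ 0.5192
After '1': P(biased) = 0.9·0.5192 / (0.9·0.5192 + 0.5·0.4808) ≈ 0.6603

0.660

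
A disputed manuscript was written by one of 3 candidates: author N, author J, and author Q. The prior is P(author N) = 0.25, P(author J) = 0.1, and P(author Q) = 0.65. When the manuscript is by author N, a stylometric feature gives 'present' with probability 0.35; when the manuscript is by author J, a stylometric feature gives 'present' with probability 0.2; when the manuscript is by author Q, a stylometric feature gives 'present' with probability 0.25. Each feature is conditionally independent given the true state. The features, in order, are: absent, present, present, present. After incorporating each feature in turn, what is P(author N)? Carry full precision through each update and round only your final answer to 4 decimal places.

After 'absent': normaliser = 0.65·0.2500 + 0.8·0.1000 + 0.75·0.6500; P(author N) ≈ 0.2226, P(author J) ≈ 0.1096, P(author Q) ≈ 0.6678
After 'present': normaliser = 0.35·0.2226 + 0.2·0.1096 + 0.25·0.6678; P(author N) ≈ 0.2920, P(author J) ≈ 0.0822, P(author Q) ≈ 0.6258
After 'present': normaliser = 0.35·0.2920 + 0.2·0.0822 + 0.25·0.6258; P(author N) ≈ 0.3716, P(author J) ≈ 0.0597, P(author Q) ≈ 0.5687
After 'present': normaliser = 0.35·0.3716 + 0.2·0.0597 + 0.25·0.5687; P(author N) ≈ 0.4576, P(author J) ≈ 0.0420, P(author Q) ≈ 0.5003

0.4576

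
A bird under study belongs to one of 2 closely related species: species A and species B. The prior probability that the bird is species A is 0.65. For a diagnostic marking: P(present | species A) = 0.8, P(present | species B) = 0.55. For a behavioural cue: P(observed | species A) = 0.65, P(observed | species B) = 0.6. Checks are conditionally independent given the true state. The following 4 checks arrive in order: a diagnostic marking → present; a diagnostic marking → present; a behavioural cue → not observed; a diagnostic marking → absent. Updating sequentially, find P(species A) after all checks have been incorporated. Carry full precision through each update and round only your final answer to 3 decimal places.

After a diagnostic marking='present': P(species A) = 0.8·0.6500 / (0.8·0.6500 + 0.55·0.3500) ≈ 0.7298
After a diagnostic marking='present': P(species A) = 0.8·0.7298 / (0.8·0.7298 + 0.55·0.2702) ≈ 0.7971
After a behavioural cue='not observed': P(species A) = 0.35·0.7971 / (0.35·0.7971 + 0.4·0.2029) ≈ 0.7747
After a diagnostic marking='absent': P(species A) = 0.2·0.7747 / (0.2·0.7747 + 0.45·0.2253) ≈ 0.6044

0.604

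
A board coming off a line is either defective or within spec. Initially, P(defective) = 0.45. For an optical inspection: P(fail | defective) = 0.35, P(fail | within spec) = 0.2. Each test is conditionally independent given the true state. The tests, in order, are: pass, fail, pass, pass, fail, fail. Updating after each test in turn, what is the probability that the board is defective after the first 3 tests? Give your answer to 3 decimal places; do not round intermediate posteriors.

After 'pass': P(defective) = 0.65·0.4500 / (0.65·0.4500 + 0.8·0.5500) ≈ 0.3993
After 'fail': P(defective) = 0.35·0.3993 / (0.35·0.3993 + 0.2·0.6007) ≈ 0.5378
After 'pass': P(defective) = 0.65·0.5378 / (0.65·0.5378 + 0.8·0.4622) ≈ 0.4859

0.486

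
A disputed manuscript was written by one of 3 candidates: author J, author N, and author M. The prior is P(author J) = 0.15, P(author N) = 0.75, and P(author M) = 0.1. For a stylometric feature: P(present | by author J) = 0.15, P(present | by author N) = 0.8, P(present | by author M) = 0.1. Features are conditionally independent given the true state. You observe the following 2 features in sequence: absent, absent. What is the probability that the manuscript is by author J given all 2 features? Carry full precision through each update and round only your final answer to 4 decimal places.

0.4940

Apply Bayes' rule sequentially, carrying P(author J) forward.
After 'absent': normaliser = 0.85·0.1500 + 0.2·0.7500 + 0.9·0.1000; P(author J) ≈ 0.3469, P(author N) ≈ 0.4082, P(author M) ≈ 0.2449
After 'absent': normaliser = 0.85·0.3469 + 0.2·0.4082 + 0.9·0.2449; P(author J) ≈ 0.4940, P(author N) ≈ 0.1368, P(author M) ≈ 0.3692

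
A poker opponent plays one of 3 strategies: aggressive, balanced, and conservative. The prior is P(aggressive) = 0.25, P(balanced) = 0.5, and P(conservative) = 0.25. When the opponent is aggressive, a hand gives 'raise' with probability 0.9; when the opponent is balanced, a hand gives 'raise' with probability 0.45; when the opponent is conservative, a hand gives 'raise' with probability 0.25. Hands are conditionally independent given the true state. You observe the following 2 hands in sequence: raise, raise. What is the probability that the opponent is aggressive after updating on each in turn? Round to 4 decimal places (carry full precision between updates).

After 'raise': normaliser = 0.9·0.2500 + 0.45·0.5000 + 0.25·0.2500; P(aggressive) ≈ 0.4390, P(balanced) ≈ 0.4390, P(conservative) ≈ 0.1220
After 'raise': normaliser = 0.9·0.4390 + 0.45·0.4390 + 0.25·0.1220; P(aggressive) ≈ 0.6341, P(balanced) ≈ 0.3170, P(conservative) ≈ 0.0489

0.6341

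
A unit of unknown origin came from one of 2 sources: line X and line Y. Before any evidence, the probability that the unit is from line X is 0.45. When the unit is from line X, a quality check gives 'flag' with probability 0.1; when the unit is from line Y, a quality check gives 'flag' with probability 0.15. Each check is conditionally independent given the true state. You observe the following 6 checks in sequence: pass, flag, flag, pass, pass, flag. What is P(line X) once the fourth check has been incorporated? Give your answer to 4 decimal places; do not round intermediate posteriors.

0.2896

After 'pass': P(line X) = 0.9·0.4500 / (0.9·0.4500 + 0.85·0.5500) ≈ 0.4642
After 'flag': P(line X) = 0.1·0.4642 / (0.1·0.4642 + 0.15·0.5358) ≈ 0.3661
After 'flag': P(line X) = 0.1·0.3661 / (0.1·0.3661 + 0.15·0.6339) ≈ 0.2780
After 'pass': P(line X) = 0.9·0.2780 / (0.9·0.2780 + 0.85·0.7220) ≈ 0.2896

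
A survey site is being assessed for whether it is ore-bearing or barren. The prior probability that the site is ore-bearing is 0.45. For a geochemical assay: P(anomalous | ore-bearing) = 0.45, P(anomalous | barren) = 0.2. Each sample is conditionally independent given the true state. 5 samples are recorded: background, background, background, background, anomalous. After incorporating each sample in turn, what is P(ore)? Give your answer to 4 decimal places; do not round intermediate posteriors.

0.2914

Each posterior becomes the prior for the next update.
After 'background': P(ore) = 0.55·0.4500 / (0.55·0.4500 + 0.8·0.5500) ≈ 0.3600
After 'background': P(ore) = 0.55·0.3600 / (0.55·0.3600 + 0.8·0.6400) ≈ 0.2789
After 'background': P(ore) = 0.55·0.2789 / (0.55·0.2789 + 0.8·0.7211) ≈ 0.2100
After 'background': P(ore) = 0.55·0.2100 / (0.55·0.2100 + 0.8·0.7900) ≈ 0.1545
After 'anomalous': P(ore) = 0.45·0.1545 / (0.45·0.1545 + 0.2·0.8455) ≈ 0.2914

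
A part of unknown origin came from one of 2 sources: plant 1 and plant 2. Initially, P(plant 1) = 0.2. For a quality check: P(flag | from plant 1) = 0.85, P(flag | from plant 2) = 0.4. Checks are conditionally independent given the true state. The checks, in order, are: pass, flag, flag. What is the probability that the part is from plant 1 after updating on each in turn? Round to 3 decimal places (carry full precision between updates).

After 'pass': P(plant 1) = 0.15·0.2000 / (0.15·0.2000 + 0.6·0.8000) ≈ 0.0588
After 'flag': P(plant 1) = 0.85·0.0588 / (0.85·0.0588 + 0.4·0.9412) ≈ 0.1172
After 'flag': P(plant 1) = 0.85·0.1172 / (0.85·0.1172 + 0.4·0.8828) ≈ 0.2201

0.220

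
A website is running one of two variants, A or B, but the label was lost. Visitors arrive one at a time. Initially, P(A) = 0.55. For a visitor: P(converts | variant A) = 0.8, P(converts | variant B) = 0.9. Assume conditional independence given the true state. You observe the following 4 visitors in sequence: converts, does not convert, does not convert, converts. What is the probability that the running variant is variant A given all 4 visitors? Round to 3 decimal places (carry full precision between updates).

After 'converts': P(A) = 0.8·0.5500 / (0.8·0.5500 + 0.9·0.4500) ≈ 0.5207
After 'does not convert': P(A) = 0.2·0.5207 / (0.2·0.5207 + 0.1·0.4793) ≈ 0.6848
After 'does not convert': P(A) = 0.2·0.6848 / (0.2·0.6848 + 0.1·0.3152) ≈ 0.8129
After 'converts': P(A) = 0.8·0.8129 / (0.8·0.8129 + 0.9·0.1871) ≈ 0.7944

0.794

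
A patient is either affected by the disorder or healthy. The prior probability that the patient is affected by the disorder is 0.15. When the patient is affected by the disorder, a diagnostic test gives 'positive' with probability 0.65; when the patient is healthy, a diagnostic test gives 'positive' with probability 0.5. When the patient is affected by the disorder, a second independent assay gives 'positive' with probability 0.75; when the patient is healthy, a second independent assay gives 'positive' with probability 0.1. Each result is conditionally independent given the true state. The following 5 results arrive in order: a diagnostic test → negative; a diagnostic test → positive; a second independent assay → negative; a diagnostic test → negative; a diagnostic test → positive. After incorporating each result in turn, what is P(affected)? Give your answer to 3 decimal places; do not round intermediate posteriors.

Apply Bayes' rule sequentially, carrying P(affected) forward.
After a diagnostic test='negative': P(affected) = 0.35·0.1500 / (0.35·0.1500 + 0.5·0.8500) ≈ 0.1099
After a diagnostic test='positive': P(affected) = 0.65·0.1099 / (0.65·0.1099 + 0.5·0.8901) ≈ 0.1384
After a second independent assay='negative': P(affected) = 0.25·0.1384 / (0.25·0.1384 + 0.9·0.8616) ≈ 0.0427
After a diagnostic test='negative': P(affected) = 0.35·0.0427 / (0.35·0.0427 + 0.5·0.9573) ≈ 0.0303
After a diagnostic test='positive': P(affected) = 0.65·0.0303 / (0.65·0.0303 + 0.5·0.9697) ≈ 0.0390

0.039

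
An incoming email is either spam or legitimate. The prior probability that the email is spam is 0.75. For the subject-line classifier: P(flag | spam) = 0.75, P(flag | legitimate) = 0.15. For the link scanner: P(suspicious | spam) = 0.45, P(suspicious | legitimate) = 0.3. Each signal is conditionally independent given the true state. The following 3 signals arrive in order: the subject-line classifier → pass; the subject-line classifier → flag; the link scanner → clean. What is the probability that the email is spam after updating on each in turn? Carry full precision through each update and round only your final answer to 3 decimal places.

Apply Bayes' rule sequentially, carrying P(spam) forward.
After the subject-line classifier='pass': P(spam) = 0.25·0.7500 / (0.25·0.7500 + 0.85·0.2500) ≈ 0.4688
After the subject-line classifier='flag': P(spam) = 0.75·0.4688 / (0.75·0.4688 + 0.15·0.5312) ≈ 0.8152
After the link scanner='clean': P(spam) = 0.55·0.8152 / (0.55·0.8152 + 0.7·0.1848) ≈ 0.7761

0.776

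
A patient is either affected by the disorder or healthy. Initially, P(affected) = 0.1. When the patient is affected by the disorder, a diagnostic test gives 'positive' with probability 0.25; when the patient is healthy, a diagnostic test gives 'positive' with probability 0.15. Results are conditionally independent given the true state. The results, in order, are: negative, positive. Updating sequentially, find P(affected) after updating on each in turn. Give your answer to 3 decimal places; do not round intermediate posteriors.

After 'negative': P(affected) = 0.75·0.1000 / (0.75·0.1000 + 0.85·0.9000) ≈ 0.0893
After 'positive': P(affected) = 0.25·0.0893 / (0.25·0.0893 + 0.15·0.9107) ≈ 0.1404

0.140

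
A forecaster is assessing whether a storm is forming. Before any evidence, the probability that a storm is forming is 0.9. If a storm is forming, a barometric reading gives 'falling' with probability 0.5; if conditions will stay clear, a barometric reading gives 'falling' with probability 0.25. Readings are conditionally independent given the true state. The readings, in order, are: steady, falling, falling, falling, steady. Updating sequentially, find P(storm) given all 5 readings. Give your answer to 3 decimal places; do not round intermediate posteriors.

0.970

After 'steady': P(storm) = 0.5·0.9000 / (0.5·0.9000 + 0.75·0.1000) ≈ 0.8571
After 'falling': P(storm) = 0.5·0.8571 / (0.5·0.8571 + 0.25·0.1429) ≈ 0.9231
After 'falling': P(storm) = 0.5·0.9231 / (0.5·0.9231 + 0.25·0.0769) ≈ 0.9600
After 'falling': P(storm) = 0.5·0.9600 / (0.5·0.9600 + 0.25·0.0400) ≈ 0.9796
After 'steady': P(storm) = 0.5·0.9796 / (0.5·0.9796 + 0.75·0.0204) ≈ 0.9697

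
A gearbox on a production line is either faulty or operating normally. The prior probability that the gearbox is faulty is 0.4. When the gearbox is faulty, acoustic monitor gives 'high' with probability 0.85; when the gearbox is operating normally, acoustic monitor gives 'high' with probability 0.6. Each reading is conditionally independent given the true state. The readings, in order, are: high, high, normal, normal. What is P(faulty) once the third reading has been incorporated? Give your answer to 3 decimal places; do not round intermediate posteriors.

0.334

After 'high': P(faulty) = 0.85·0.4000 / (0.85·0.4000 + 0.6·0.6000) ≈ 0.4857
After 'high': P(faulty) = 0.85·0.4857 / (0.85·0.4857 + 0.6·0.5143) ≈ 0.5723
After 'normal': P(faulty) = 0.15·0.5723 / (0.15·0.5723 + 0.4·0.4277) ≈ 0.3341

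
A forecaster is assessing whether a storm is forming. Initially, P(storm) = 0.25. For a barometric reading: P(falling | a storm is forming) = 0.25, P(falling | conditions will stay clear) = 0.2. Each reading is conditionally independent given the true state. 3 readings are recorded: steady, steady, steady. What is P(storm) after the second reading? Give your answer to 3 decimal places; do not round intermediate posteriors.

After 'steady': P(storm) = 0.75·0.2500 / (0.75·0.2500 + 0.8·0.7500) ≈ 0.2381
After 'steady': P(storm) = 0.75·0.2381 / (0.75·0.2381 + 0.8·0.7619) ≈ 0.2266

0.227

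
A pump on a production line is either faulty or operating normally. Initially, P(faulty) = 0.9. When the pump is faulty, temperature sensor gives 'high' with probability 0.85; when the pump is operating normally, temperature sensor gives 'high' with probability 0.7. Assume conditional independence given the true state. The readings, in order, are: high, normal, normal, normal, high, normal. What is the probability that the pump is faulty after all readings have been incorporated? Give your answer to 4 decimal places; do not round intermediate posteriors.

After 'high': P(faulty) = 0.85·0.9000 / (0.85·0.9000 + 0.7·0.1000) ≈ 0.9162
After 'normal': P(faulty) = 0.15·0.9162 / (0.15·0.9162 + 0.3·0.0838) ≈ 0.8453
After 'normal': P(faulty) = 0.15·0.8453 / (0.15·0.8453 + 0.3·0.1547) ≈ 0.7321
After 'normal': P(faulty) = 0.15·0.7321 / (0.15·0.7321 + 0.3·0.2679) ≈ 0.5774
After 'high': P(faulty) = 0.85·0.5774 / (0.85·0.5774 + 0.7·0.4226) ≈ 0.6239
After 'normal': P(faulty) = 0.15·0.6239 / (0.15·0.6239 + 0.3·0.3761) ≈ 0.4534

0.4534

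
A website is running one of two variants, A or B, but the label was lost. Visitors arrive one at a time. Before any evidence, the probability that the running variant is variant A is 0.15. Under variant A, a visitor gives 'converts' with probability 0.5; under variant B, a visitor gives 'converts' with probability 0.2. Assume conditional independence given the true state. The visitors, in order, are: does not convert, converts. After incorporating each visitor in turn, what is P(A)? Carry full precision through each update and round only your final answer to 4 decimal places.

Each posterior becomes the prior for the next update.
After 'does not convert': P(A) = 0.5·0.1500 / (0.5·0.1500 + 0.8·0.8500) ≈ 0.0993
After 'converts': P(A) = 0.5·0.0993 / (0.5·0.0993 + 0.2·0.9007) ≈ 0.2161

0.2161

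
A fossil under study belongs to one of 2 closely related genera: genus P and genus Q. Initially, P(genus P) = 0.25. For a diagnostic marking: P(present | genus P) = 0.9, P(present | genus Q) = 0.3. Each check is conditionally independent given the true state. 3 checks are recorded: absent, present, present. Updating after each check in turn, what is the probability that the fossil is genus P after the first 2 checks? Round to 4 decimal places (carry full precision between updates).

0.1250

After 'absent': P(genus P) = 0.1·0.2500 / (0.1·0.2500 + 0.7·0.7500) ≈ 0.0455
After 'present': P(genus P) = 0.9·0.0455 / (0.9·0.0455 + 0.3·0.9545) ≈ 0.1250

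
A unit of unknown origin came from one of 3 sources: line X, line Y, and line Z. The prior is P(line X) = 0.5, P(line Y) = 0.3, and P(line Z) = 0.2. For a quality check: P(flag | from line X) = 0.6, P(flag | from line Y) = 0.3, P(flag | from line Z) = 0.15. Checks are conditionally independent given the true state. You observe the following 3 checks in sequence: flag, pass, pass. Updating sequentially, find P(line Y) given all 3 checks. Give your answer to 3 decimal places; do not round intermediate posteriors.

After 'flag': normaliser = 0.6·0.5000 + 0.3·0.3000 + 0.15·0.2000; P(line X) ≈ 0.7143, P(line Y) ≈ 0.2143, P(line Z) ≈ 0.0714
After 'pass': normaliser = 0.4·0.7143 + 0.7·0.2143 + 0.85·0.0714; P(line X) ≈ 0.5755, P(line Y) ≈ 0.3022, P(line Z) ≈ 0.1223
After 'pass': normaliser = 0.4·0.5755 + 0.7·0.3022 + 0.85·0.1223; P(line X) ≈ 0.4219, P(line Y) ≈ 0.3876, P(line Z) ≈ 0.1905

0.388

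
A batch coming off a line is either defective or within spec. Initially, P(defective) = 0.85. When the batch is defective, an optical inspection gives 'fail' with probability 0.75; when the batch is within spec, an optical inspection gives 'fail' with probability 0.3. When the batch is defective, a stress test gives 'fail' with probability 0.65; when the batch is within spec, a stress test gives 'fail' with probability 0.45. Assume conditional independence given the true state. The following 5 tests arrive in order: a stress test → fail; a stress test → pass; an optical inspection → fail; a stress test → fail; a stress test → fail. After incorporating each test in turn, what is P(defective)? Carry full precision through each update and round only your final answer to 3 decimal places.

After a stress test='fail': P(defective) = 0.65·0.8500 / (0.65·0.8500 + 0.45·0.1500) ≈ 0.8911
After a stress test='pass': P(defective) = 0.35·0.8911 / (0.35·0.8911 + 0.55·0.1089) ≈ 0.8389
After an optical inspection='fail': P(defective) = 0.75·0.8389 / (0.75·0.8389 + 0.3·0.1611) ≈ 0.9287
After a stress test='fail': P(defective) = 0.65·0.9287 / (0.65·0.9287 + 0.45·0.0713) ≈ 0.9495
After a stress test='fail': P(defective) = 0.65·0.9495 / (0.65·0.9495 + 0.45·0.0505) ≈ 0.9645

0.965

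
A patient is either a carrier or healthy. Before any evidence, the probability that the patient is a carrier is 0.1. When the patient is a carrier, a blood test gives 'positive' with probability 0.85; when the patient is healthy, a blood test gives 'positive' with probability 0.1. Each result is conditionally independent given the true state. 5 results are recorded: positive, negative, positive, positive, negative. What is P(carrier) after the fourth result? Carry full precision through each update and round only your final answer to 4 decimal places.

After 'positive': P(carrier) = 0.85·0.1000 / (0.85·0.1000 + 0.1·0.9000) ≈ 0.4857
After 'negative': P(carrier) = 0.15·0.4857 / (0.15·0.4857 + 0.9·0.5143) ≈ 0.1360
After 'positive': P(carrier) = 0.85·0.1360 / (0.85·0.1360 + 0.1·0.8640) ≈ 0.5723
After 'positive': P(carrier) = 0.85·0.5723 / (0.85·0.5723 + 0.1·0.4277) ≈ 0.9192

0.9192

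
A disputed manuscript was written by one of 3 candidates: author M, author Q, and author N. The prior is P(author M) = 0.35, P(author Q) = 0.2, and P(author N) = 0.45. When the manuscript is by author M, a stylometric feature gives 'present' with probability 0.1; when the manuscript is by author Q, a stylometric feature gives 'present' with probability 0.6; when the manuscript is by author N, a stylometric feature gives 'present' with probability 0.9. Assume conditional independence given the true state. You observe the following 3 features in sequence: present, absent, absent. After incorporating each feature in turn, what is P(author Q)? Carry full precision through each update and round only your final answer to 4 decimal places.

0.3721

Apply Bayes' rule sequentially, carrying P(author Q) forward.
After 'present': normaliser = 0.1·0.3500 + 0.6·0.2000 + 0.9·0.4500; P(author M) ≈ 0.0625, P(author Q) ≈ 0.2143, P(author N) ≈ 0.7232
After 'absent': normaliser = 0.9·0.0625 + 0.4·0.2143 + 0.1·0.7232; P(author M) ≈ 0.2625, P(author Q) ≈ 0.4000, P(author N) ≈ 0.3375
After 'absent': normaliser = 0.9·0.2625 + 0.4·0.4000 + 0.1·0.3375; P(author M) ≈ 0.5494, P(author Q) ≈ 0.3721, P(author N) ≈ 0.0785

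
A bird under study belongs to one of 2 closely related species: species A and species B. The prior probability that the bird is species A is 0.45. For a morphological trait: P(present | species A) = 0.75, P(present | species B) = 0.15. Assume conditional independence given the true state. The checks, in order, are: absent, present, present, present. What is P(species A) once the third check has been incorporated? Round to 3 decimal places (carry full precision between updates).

Apply Bayes' rule sequentially, carrying P(species A) forward.
After 'absent': P(species A) = 0.25·0.4500 / (0.25·0.4500 + 0.85·0.5500) ≈ 0.1940
After 'present': P(species A) = 0.75·0.1940 / (0.75·0.1940 + 0.15·0.8060) ≈ 0.5461
After 'present': P(species A) = 0.75·0.5461 / (0.75·0.5461 + 0.15·0.4539) ≈ 0.8575

0.857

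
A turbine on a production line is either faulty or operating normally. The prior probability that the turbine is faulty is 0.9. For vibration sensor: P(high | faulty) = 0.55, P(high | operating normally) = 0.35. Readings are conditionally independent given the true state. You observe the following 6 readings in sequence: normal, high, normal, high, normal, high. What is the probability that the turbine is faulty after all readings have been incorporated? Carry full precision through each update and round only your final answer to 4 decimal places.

After 'normal': P(faulty) = 0.45·0.9000 / (0.45·0.9000 + 0.65·0.1000) ≈ 0.8617
After 'high': P(faulty) = 0.55·0.8617 / (0.55·0.8617 + 0.35·0.1383) ≈ 0.9073
After 'normal': P(faulty) = 0.45·0.9073 / (0.45·0.9073 + 0.65·0.0927) ≈ 0.8714
After 'high': P(faulty) = 0.55·0.8714 / (0.55·0.8714 + 0.35·0.1286) ≈ 0.9142
After 'normal': P(faulty) = 0.45·0.9142 / (0.45·0.9142 + 0.65·0.0858) ≈ 0.8806
After 'high': P(faulty) = 0.55·0.8806 / (0.55·0.8806 + 0.35·0.1194) ≈ 0.9206

0.9206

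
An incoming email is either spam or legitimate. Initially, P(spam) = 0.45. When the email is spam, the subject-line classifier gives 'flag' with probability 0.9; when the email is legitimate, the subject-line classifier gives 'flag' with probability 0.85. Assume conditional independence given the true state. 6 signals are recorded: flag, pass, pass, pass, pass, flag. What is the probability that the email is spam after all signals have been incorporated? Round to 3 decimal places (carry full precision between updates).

After 'flag': P(spam) = 0.9·0.4500 / (0.9·0.4500 + 0.85·0.5500) ≈ 0.4642
After 'pass': P(spam) = 0.1·0.4642 / (0.1·0.4642 + 0.15·0.5358) ≈ 0.3661
After 'pass': P(spam) = 0.1·0.3661 / (0.1·0.3661 + 0.15·0.6339) ≈ 0.2780
After 'pass': P(spam) = 0.1·0.2780 / (0.1·0.2780 + 0.15·0.7220) ≈ 0.2043
After 'pass': P(spam) = 0.1·0.2043 / (0.1·0.2043 + 0.15·0.7957) ≈ 0.1461
After 'flag': P(spam) = 0.9·0.1461 / (0.9·0.1461 + 0.85·0.8539) ≈ 0.1534

0.153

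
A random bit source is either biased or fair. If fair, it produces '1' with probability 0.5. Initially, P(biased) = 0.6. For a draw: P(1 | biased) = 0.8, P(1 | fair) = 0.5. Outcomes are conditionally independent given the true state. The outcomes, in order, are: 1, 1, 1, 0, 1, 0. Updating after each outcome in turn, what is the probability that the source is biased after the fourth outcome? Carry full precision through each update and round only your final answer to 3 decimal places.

0.711

After '1': P(biased) = 0.8·0.6000 / (0.8·0.6000 + 0.5·0.4000) ≈ 0.7059
After '1': P(biased) = 0.8·0.7059 / (0.8·0.7059 + 0.5·0.2941) ≈ 0.7934
After '1': P(biased) = 0.8·0.7934 / (0.8·0.7934 + 0.5·0.2066) ≈ 0.8600
After '0': P(biased) = 0.2·0.8600 / (0.2·0.8600 + 0.5·0.1400) ≈ 0.7108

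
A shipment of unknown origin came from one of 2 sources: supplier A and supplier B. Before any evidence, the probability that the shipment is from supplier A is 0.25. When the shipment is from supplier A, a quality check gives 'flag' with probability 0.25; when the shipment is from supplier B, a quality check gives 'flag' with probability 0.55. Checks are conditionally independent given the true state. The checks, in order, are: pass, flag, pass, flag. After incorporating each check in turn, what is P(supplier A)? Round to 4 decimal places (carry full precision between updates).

0.1606

After 'pass': P(supplier A) = 0.75·0.2500 / (0.75·0.2500 + 0.45·0.7500) ≈ 0.3571
After 'flag': P(supplier A) = 0.25·0.3571 / (0.25·0.3571 + 0.55·0.6429) ≈ 0.2016
After 'pass': P(supplier A) = 0.75·0.2016 / (0.75·0.2016 + 0.45·0.7984) ≈ 0.2962
After 'flag': P(supplier A) = 0.25·0.2962 / (0.25·0.2962 + 0.55·0.7038) ≈ 0.1606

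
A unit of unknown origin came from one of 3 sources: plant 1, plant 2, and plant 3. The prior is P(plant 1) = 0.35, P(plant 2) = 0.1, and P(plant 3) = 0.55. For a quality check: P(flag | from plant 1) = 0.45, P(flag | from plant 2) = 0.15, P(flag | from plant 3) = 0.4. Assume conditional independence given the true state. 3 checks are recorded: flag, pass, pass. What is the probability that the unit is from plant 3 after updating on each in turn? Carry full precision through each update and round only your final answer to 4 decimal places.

After 'flag': normaliser = 0.45·0.3500 + 0.15·0.1000 + 0.4·0.5500; P(plant 1) ≈ 0.4013, P(plant 2) ≈ 0.0382, P(plant 3) ≈ 0.5605
After 'pass': normaliser = 0.55·0.4013 + 0.85·0.0382 + 0.6·0.5605; P(plant 1) ≈ 0.3744, P(plant 2) ≈ 0.0551, P(plant 3) ≈ 0.5705
After 'pass': normaliser = 0.55·0.3744 + 0.85·0.0551 + 0.6·0.5705; P(plant 1) ≈ 0.3460, P(plant 2) ≈ 0.0787, P(plant 3) ≈ 0.5752

0.5752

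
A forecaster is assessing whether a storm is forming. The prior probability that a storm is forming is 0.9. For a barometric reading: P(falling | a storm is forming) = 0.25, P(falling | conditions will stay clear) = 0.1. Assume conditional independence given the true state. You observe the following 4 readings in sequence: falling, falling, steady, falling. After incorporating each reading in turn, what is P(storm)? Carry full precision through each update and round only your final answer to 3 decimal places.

0.992

After 'falling': P(storm) = 0.25·0.9000 / (0.25·0.9000 + 0.1·0.1000) ≈ 0.9574
After 'falling': P(storm) = 0.25·0.9574 / (0.25·0.9574 + 0.1·0.0426) ≈ 0.9825
After 'steady': P(storm) = 0.75·0.9825 / (0.75·0.9825 + 0.9·0.0175) ≈ 0.9791
After 'falling': P(storm) = 0.25·0.9791 / (0.25·0.9791 + 0.1·0.0209) ≈ 0.9915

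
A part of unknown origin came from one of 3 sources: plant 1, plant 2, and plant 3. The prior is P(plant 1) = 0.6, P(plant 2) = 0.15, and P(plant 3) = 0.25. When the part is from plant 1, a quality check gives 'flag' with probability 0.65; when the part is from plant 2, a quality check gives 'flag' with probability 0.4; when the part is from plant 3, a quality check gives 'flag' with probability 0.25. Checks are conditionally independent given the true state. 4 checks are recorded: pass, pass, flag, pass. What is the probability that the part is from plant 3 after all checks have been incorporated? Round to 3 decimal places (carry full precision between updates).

After 'pass': normaliser = 0.35·0.6000 + 0.6·0.1500 + 0.75·0.2500; P(plant 1) ≈ 0.4308, P(plant 2) ≈ 0.1846, P(plant 3) ≈ 0.3846
After 'pass': normaliser = 0.35·0.4308 + 0.6·0.1846 + 0.75·0.3846; P(plant 1) ≈ 0.2741, P(plant 2) ≈ 0.2014, P(plant 3) ≈ 0.5245
After 'flag': normaliser = 0.65·0.2741 + 0.4·0.2014 + 0.25·0.5245; P(plant 1) ≈ 0.4570, P(plant 2) ≈ 0.2066, P(plant 3) ≈ 0.3363
After 'pass': normaliser = 0.35·0.4570 + 0.6·0.2066 + 0.75·0.3363; P(plant 1) ≈ 0.2983, P(plant 2) ≈ 0.2312, P(plant 3) ≈ 0.4704

0.470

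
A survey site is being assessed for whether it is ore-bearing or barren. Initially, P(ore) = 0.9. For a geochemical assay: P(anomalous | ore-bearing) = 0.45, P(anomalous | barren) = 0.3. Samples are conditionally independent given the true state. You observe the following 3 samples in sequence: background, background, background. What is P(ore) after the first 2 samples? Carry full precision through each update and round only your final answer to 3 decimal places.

After 'background': P(ore) = 0.55·0.9000 / (0.55·0.9000 + 0.7·0.1000) ≈ 0.8761
After 'background': P(ore) = 0.55·0.8761 / (0.55·0.8761 + 0.7·0.1239) ≈ 0.8475

0.847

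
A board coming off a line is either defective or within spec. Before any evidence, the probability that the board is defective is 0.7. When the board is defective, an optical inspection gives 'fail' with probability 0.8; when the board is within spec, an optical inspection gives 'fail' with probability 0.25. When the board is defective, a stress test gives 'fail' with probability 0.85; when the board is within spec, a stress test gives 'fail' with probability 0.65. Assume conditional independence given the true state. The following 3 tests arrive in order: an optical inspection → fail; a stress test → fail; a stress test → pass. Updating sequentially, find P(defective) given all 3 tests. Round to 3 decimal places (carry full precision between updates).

Apply Bayes' rule sequentially, carrying P(defective) forward.
After an optical inspection='fail': P(defective) = 0.8·0.7000 / (0.8·0.7000 + 0.25·0.3000) ≈ 0.8819
After a stress test='fail': P(defective) = 0.85·0.8819 / (0.85·0.8819 + 0.65·0.1181) ≈ 0.9071
After a stress test='pass': P(defective) = 0.15·0.9071 / (0.15·0.9071 + 0.35·0.0929) ≈ 0.8071

0.807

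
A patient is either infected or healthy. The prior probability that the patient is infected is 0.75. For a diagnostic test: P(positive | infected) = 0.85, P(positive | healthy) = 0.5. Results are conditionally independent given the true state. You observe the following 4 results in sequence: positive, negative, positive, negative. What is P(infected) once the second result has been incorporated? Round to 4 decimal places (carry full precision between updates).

After 'positive': P(infected) = 0.85·0.7500 / (0.85·0.7500 + 0.5·0.2500) ≈ 0.8361
After 'negative': P(infected) = 0.15·0.8361 / (0.15·0.8361 + 0.5·0.1639) ≈ 0.6047

0.6047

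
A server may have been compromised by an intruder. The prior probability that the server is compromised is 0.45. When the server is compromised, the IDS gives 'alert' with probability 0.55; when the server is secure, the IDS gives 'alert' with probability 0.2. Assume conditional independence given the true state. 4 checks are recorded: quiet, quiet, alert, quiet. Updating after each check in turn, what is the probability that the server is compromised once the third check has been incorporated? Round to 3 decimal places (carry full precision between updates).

After 'quiet': P(compromised) = 0.45·0.4500 / (0.45·0.4500 + 0.8·0.5500) ≈ 0.3152
After 'quiet': P(compromised) = 0.45·0.3152 / (0.45·0.3152 + 0.8·0.6848) ≈ 0.2056
After 'alert': P(compromised) = 0.55·0.2056 / (0.55·0.2056 + 0.2·0.7944) ≈ 0.4159

0.416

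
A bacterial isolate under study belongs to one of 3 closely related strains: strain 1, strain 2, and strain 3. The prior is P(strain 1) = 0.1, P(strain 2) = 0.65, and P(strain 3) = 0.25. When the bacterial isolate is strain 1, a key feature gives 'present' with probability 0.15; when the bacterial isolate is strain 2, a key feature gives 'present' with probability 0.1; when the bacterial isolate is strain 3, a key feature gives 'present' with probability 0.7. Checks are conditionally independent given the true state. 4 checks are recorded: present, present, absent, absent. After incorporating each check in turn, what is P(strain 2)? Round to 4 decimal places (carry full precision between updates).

0.2939

Apply Bayes' rule sequentially, carrying P(strain 2) forward.
After 'present': normaliser = 0.15·0.1000 + 0.1·0.6500 + 0.7·0.2500; P(strain 1) ≈ 0.0588, P(strain 2) ≈ 0.2549, P(strain 3) ≈ 0.6863
After 'present': normaliser = 0.15·0.0588 + 0.1·0.2549 + 0.7·0.6863; P(strain 1) ≈ 0.0171, P(strain 2) ≈ 0.0495, P(strain 3) ≈ 0.9333
After 'absent': normaliser = 0.85·0.0171 + 0.9·0.0495 + 0.3·0.9333; P(strain 1) ≈ 0.0430, P(strain 2) ≈ 0.1314, P(strain 3) ≈ 0.8256
After 'absent': normaliser = 0.85·0.0430 + 0.9·0.1314 + 0.3·0.8256; P(strain 1) ≈ 0.0907, P(strain 2) ≈ 0.2939, P(strain 3) ≈ 0.6154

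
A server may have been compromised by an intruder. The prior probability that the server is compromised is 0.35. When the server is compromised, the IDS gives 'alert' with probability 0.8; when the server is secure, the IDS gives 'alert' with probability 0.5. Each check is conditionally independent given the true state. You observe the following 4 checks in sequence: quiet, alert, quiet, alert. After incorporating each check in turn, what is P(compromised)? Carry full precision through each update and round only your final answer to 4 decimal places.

0.1807

After 'quiet': P(compromised) = 0.2·0.3500 / (0.2·0.3500 + 0.5·0.6500) ≈ 0.1772
After 'alert': P(compromised) = 0.8·0.1772 / (0.8·0.1772 + 0.5·0.8228) ≈ 0.2563
After 'quiet': P(compromised) = 0.2·0.2563 / (0.2·0.2563 + 0.5·0.7437) ≈ 0.1211
After 'alert': P(compromised) = 0.8·0.1211 / (0.8·0.1211 + 0.5·0.8789) ≈ 0.1807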